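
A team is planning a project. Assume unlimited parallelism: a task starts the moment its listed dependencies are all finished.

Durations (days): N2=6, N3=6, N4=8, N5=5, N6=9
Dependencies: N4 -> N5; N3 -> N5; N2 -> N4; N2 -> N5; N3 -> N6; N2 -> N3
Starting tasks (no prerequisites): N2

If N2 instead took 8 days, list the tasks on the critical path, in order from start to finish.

The binding path is N2→N3→N6 = 6+6+9 = 21; finish at 21 days.
N2 is on the critical path; changing it to 8 makes that path 23 days.
No other chain overtakes it, so the finish is 23 days.

N2, N3, N6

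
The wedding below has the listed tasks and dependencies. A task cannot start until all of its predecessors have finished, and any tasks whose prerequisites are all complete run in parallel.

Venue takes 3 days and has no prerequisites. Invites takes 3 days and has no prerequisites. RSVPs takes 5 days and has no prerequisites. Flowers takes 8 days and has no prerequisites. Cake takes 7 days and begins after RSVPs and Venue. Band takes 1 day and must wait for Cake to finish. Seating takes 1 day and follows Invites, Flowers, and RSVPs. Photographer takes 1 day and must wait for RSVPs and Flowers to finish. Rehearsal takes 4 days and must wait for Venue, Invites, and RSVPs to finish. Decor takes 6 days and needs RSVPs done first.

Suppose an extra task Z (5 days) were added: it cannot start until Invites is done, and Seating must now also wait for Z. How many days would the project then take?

Originally the project takes 13 days.
With Z inserted, Seating now waits for max(Invites, Flowers, RSVPs, Z).
New critical path: RSVPs→Cake→Band = 5+7+1 = 13 ⇒ 13 days.

13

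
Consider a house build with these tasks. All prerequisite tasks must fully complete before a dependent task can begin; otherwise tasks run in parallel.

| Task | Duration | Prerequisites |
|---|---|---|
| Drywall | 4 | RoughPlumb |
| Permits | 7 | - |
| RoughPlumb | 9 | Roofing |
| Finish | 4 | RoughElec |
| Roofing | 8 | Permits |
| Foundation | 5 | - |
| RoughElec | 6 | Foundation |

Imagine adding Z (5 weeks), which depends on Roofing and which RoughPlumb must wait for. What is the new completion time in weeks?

Originally the plan takes 28 weeks.
With Z inserted, RoughPlumb now waits for max(Roofing, Z).
New critical path: Permits→Roofing→Z→RoughPlumb→Drywall = 7+8+5+9+4 = 33 ⇒ 33 weeks.

33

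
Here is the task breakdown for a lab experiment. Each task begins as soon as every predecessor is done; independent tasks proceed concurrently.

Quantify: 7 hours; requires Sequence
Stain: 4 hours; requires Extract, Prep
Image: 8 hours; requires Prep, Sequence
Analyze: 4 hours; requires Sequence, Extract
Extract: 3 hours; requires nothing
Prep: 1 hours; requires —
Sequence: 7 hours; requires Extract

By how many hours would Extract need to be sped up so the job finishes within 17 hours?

Current finish: 18 hours; target: 17.
Extract is on every critical path, so each hour cut from Extract cuts the finish by one (this holds down to a finish of 16).
Need 18 − 17 = 1 hour off Extract → Extract becomes 2 hours, finish becomes 17.

1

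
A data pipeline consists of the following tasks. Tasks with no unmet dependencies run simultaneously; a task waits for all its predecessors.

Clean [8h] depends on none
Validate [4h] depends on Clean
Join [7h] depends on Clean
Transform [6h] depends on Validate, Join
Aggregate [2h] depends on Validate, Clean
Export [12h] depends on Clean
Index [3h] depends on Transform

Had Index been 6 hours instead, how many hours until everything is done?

27

Baseline: Clean→Join→Transform→Index = 8+7+6+3 = 24 → 24 hours.
Index is on the critical path; changing it to 6 makes that path 27 hours.
The critical path is still Clean→Join→Transform→Index; finish is now 27 hours.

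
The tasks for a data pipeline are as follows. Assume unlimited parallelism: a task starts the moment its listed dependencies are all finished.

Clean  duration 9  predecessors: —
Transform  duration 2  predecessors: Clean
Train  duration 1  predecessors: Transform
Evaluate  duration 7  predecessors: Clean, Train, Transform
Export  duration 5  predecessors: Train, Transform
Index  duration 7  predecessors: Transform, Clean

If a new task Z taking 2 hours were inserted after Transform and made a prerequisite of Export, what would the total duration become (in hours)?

Originally the plan takes 19 hours.
With Z inserted, Export now waits for max(Train, Transform, Z).
New critical path: Clean→Transform→Train→Evaluate = 9+2+1+7 = 19 ⇒ 19 hours.

19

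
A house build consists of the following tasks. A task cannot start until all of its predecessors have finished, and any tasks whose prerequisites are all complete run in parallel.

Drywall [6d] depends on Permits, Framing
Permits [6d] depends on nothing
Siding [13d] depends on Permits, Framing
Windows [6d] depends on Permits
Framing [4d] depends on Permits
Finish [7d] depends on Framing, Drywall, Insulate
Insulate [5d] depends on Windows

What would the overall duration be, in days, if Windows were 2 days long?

23

Actual critical path: Permits→Windows→Insulate→Finish = 6+6+5+7 = 24 ⇒ 24 days.
Windows is on the critical path; changing it to 2 makes that path 20 days.
The binding chain switches to Permits→Framing→Drywall→Finish = 6+4+6+7 = 23; finish 23 days.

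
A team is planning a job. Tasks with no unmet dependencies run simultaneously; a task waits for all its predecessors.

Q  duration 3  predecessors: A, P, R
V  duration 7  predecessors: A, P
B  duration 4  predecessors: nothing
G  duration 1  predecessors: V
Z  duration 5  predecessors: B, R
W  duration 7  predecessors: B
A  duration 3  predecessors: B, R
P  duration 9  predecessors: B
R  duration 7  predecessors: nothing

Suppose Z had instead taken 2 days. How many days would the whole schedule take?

21

Critical path before the change: B→P→V→G = 4+9+7+1 = 21 giving 21 days.
The longest path through Z is only 12 days, so Z has float 9.
The critical path is still B→P→V→G; finish is now 21 days.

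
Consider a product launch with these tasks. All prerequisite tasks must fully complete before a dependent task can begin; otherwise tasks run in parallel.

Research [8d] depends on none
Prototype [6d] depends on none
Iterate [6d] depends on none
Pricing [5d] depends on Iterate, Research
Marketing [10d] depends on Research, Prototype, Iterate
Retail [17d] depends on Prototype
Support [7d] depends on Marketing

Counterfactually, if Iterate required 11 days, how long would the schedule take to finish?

28

As given, the longest chain is Research→Marketing→Support = 8+10+7 = 25, so the finish is 25 days.
Iterate has 2 days of float (longest path through it is 23).
New critical path: Iterate→Marketing→Support = 11+10+7 = 28 ⇒ 28 days.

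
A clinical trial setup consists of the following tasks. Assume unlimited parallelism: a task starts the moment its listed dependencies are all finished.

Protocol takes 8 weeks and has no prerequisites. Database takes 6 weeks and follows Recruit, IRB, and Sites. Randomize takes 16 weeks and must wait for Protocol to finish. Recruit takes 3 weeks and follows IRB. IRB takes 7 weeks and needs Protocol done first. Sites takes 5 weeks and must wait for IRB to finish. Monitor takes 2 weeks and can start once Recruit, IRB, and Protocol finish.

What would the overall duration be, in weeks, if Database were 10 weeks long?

Critical path before the change: Protocol→IRB→Sites→Database = 8+7+5+6 = 26 giving 26 weeks.
Since Database is critical, the +4 change carries straight to that chain (now 30 weeks).
That remains the longest chain; total 30 weeks.

30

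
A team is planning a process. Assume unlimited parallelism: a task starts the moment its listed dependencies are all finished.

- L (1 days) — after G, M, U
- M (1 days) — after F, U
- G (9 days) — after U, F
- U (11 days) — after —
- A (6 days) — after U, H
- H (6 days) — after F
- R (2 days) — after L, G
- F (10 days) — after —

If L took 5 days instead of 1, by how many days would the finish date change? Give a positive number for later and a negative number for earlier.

Baseline: U→G→L→R = 11+9+1+2 = 23 → 23 days.
Since L is critical, the +4 change carries straight to that chain (now 27 days).
The critical path is still U→G→L→R; finish is now 27 days.
Change in finish: 27 − 23 = +4 days.

4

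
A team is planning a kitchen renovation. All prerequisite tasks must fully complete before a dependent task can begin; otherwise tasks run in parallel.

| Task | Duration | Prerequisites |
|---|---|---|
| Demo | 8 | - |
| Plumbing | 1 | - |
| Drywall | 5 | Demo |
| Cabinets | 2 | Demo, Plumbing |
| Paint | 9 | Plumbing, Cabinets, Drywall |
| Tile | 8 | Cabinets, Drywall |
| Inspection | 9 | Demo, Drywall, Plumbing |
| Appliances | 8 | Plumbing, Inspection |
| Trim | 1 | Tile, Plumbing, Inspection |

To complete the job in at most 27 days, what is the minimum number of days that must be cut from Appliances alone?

3

Current finish: 30 days; target: 27.
Appliances is on every critical path, so each day cut from Appliances cuts the finish by one (this holds down to a finish of 23).
Need 30 − 27 = 3 days off Appliances → Appliances becomes 5 days, finish becomes 27.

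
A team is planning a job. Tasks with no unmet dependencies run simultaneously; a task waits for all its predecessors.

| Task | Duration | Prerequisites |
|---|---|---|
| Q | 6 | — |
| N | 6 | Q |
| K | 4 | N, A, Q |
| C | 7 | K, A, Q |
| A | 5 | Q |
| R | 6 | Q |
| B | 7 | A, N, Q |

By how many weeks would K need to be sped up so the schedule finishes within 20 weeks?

3

Current finish: 23 weeks; target: 20.
K is on every critical path, so each week cut from K cuts the finish by one (this holds down to a finish of 20).
Need 23 − 20 = 3 weeks off K → K becomes 1 week, finish becomes 20.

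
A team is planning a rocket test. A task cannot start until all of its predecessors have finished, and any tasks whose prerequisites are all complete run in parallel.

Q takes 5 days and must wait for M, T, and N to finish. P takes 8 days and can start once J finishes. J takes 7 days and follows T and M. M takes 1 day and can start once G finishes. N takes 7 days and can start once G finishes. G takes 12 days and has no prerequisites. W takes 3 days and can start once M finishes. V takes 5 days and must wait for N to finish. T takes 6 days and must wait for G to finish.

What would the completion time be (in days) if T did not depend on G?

Original critical path: G→T→J→P = 12+6+7+8 = 33 ⇒ 33 days.
Without G→T, T's earliest start moves from 12 to 0.
The longest chain is now G→M→J→P = 12+1+7+8 = 28, so the plan takes 28 days.

28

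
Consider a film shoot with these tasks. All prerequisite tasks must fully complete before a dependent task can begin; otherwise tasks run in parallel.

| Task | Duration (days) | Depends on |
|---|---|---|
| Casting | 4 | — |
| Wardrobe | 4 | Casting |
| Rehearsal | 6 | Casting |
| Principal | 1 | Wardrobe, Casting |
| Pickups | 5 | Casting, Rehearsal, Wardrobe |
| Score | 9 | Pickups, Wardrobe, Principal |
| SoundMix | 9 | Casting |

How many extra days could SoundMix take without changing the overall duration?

11

Casting→Rehearsal→Pickups→Score = 4+6+5+9 = 24 sets the makespan at 24 days.
SoundMix finishes as early as 13 and must finish by 24.
So SoundMix can slip 24 − 13 = 11 days.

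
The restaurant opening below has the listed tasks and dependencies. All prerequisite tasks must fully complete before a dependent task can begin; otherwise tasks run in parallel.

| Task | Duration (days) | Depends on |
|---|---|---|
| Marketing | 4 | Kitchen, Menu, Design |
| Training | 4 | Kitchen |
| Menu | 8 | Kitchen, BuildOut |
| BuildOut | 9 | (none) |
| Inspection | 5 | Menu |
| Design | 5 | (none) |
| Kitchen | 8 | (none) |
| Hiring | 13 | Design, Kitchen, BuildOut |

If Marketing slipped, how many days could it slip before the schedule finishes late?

1

The longest chain is BuildOut→Hiring = 9+13 = 22; overall finish 22 days.
The longest chain containing Marketing totals 21 days.
Slack of Marketing = 18 − 17 = 1 day.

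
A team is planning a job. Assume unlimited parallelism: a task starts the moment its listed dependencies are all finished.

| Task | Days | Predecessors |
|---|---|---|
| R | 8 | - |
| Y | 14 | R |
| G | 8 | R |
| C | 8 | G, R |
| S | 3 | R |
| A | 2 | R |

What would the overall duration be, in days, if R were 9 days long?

The binding path is R→G→C = 8+8+8 = 24; finish at 24 days.
Since R is critical, the +1 change carries straight to that chain (now 25 days).
No other chain overtakes it, so the finish is 25 days.

25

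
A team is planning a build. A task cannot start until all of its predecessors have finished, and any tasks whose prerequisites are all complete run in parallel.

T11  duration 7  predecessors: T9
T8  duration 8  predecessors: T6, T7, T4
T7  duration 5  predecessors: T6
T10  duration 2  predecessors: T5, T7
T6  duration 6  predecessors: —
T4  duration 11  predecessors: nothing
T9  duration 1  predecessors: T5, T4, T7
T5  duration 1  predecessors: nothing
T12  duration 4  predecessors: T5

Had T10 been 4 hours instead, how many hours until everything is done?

Actual critical path: T4→T8 = 11+8 = 19 ⇒ 19 hours.
T10 is off the critical path — its longest chain is 13 hours, giving 6 of slack.
No other chain overtakes it, so the finish is 19 hours.

19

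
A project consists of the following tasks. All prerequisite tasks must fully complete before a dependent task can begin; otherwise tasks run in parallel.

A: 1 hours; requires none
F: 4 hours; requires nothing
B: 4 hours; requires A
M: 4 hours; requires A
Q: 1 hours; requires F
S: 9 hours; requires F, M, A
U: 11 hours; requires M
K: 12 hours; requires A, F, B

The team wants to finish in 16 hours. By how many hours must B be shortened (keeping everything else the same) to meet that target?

Current finish: 17 hours; target: 16.
B is on every critical path, so each hour cut from B cuts the finish by one (this holds down to a finish of 16).
Need 17 − 16 = 1 hour off B → B becomes 3 hours, finish becomes 16.

1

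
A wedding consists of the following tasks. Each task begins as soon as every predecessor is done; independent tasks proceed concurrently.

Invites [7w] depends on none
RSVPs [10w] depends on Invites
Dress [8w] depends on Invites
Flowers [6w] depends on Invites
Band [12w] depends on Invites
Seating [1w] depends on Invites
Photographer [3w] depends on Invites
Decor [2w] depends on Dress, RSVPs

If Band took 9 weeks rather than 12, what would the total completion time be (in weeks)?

As given, the longest chain is Invites→Band = 7+12 = 19, so the finish is 19 weeks.
Since Band is critical, the -3 change carries straight to that chain (now 16 weeks).
New critical path: Invites→RSVPs→Decor = 7+10+2 = 19 ⇒ 19 weeks.

19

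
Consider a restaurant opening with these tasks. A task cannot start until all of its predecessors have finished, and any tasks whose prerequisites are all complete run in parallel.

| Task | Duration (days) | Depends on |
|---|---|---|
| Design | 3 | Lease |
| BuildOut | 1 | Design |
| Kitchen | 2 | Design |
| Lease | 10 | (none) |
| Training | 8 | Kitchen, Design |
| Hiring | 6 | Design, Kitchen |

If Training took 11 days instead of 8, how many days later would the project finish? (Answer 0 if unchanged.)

As given, the longest chain is Lease→Design→Kitchen→Training = 10+3+2+8 = 23, so the finish is 23 days.
Since Training is critical, the +3 change carries straight to that chain (now 26 days).
The critical path is still Lease→Design→Kitchen→Training; finish is now 26 days.
Change in finish: 26 − 23 = +3 days.

3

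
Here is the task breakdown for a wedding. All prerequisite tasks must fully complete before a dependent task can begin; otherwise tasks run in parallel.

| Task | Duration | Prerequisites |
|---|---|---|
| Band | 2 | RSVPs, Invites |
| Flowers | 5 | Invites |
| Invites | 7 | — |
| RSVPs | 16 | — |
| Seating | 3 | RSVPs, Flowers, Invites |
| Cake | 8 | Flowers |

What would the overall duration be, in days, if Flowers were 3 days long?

Critical path before the change: Invites→Flowers→Cake = 7+5+8 = 20 giving 20 days.
Flowers is on the critical path; changing it to 3 makes that path 18 days.
New critical path: RSVPs→Seating = 16+3 = 19 ⇒ 19 days.

19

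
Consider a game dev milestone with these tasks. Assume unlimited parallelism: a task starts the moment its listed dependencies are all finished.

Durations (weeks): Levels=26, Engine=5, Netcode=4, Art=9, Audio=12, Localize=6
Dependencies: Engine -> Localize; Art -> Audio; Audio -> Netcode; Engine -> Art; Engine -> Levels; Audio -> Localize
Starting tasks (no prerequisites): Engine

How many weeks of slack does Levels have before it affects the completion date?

Critical path: Engine→Art→Audio→Localize = 5+9+12+6 = 32, so the finish is 32 weeks.
The longest chain containing Levels totals 31 weeks.
Slack of Levels = 6 − 5 = 1 week.

1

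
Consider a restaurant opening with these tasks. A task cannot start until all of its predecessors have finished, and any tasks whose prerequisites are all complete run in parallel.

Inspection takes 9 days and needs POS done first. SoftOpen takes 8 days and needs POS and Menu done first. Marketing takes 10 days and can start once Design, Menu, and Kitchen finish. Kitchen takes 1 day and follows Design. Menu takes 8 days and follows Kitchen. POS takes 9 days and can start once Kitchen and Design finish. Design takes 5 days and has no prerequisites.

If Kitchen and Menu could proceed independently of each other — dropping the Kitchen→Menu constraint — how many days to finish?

Before: longest chain Design→Kitchen→Menu→Marketing = 5+1+8+10 = 24, finish 24.
Without Kitchen→Menu, Menu's earliest start moves from 6 to 0.
The longest chain is now Design→Kitchen→POS→Inspection = 5+1+9+9 = 24, so the project takes 24 days.

24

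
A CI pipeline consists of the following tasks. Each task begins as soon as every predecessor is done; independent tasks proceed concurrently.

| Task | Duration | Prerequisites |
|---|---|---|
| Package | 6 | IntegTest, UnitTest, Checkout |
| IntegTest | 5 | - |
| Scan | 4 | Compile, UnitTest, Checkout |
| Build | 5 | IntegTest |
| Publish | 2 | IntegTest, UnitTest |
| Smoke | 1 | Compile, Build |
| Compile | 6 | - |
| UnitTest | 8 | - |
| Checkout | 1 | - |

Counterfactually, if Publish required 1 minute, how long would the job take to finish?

14

The binding path is UnitTest→Package = 8+6 = 14; finish at 14 minutes.
Publish is off the critical path — its longest chain is 10 minutes, giving 4 of slack.
That remains the longest chain; total 14 minutes.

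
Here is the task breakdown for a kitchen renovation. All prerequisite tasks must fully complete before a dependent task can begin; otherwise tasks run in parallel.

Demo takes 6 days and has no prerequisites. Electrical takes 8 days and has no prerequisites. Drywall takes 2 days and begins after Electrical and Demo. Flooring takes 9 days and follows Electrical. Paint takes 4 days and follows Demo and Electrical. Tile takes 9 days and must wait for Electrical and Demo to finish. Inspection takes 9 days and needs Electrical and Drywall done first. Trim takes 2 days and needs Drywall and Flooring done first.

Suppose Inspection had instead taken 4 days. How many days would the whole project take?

Critical path before the change: Electrical→Drywall→Inspection = 8+2+9 = 19 giving 19 days.
Since Inspection is critical, the -5 change carries straight to that chain (now 14 days).
Now Electrical→Flooring→Trim = 8+9+2 = 19 is longest, so the finish becomes 19 days.

19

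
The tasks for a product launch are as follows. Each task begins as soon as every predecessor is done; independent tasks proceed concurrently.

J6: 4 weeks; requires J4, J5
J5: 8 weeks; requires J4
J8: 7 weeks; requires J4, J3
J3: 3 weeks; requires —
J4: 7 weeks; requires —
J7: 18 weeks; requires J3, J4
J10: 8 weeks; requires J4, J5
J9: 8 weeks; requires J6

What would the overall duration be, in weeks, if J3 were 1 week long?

As given, the longest chain is J4→J5→J6→J9 = 7+8+4+8 = 27, so the finish is 27 weeks.
J3 has 6 weeks of float (longest path through it is 21).
That remains the longest chain; total 27 weeks.

27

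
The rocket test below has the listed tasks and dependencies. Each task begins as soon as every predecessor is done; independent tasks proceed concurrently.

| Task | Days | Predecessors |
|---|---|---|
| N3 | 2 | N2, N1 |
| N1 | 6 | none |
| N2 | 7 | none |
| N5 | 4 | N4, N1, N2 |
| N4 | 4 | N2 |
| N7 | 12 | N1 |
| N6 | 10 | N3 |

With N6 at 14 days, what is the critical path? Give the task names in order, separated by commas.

N2, N3, N6

The binding path is N2→N3→N6 = 7+2+10 = 19; finish at 19 days.
N6 is on the critical path; changing it to 14 makes that path 23 days.
No other chain overtakes it, so the finish is 23 days.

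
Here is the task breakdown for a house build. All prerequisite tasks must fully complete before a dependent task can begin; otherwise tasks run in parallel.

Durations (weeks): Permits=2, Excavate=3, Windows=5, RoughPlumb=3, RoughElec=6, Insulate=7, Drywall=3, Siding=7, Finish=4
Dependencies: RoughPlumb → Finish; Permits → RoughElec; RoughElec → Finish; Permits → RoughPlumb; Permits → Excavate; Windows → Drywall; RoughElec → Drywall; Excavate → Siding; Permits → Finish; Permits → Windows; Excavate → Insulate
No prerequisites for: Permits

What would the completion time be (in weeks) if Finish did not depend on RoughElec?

Original critical path: Permits→Excavate→Insulate = 2+3+7 = 12 ⇒ 12 weeks.
Without RoughElec→Finish, Finish's earliest start moves from 8 to 5.
The longest chain is now Permits→Excavate→Insulate = 2+3+7 = 12, so the plan takes 12 weeks.

12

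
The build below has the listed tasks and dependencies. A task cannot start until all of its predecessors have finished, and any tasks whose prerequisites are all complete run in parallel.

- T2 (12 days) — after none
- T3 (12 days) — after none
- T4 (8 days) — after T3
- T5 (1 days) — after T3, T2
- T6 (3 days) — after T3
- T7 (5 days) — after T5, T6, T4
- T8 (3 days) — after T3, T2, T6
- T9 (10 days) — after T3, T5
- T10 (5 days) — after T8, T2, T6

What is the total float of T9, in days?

T3→T4→T7 = 12+8+5 = 25 sets the makespan at 25 days.
T9 finishes as early as 23 and must finish by 25.
Float = 25 − 23 = 2.

2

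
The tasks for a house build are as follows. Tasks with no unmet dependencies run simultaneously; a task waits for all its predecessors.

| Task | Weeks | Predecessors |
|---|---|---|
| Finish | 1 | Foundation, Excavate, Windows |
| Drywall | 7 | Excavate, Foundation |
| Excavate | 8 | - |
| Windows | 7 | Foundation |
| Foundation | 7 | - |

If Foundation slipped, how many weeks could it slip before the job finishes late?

Critical path: Excavate→Drywall = 8+7 = 15, so the finish is 15 weeks.
The longest chain containing Foundation totals 15 weeks.
Float = 15 − 15 = 0.

0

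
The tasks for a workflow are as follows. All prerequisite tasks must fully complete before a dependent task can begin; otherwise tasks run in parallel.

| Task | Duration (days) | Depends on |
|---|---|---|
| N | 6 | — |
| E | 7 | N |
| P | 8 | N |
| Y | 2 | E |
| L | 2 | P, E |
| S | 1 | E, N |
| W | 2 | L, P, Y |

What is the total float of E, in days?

N→P→L→W = 6+8+2+2 = 18 sets the makespan at 18 days.
Longest path through E: 17 days (earliest finish 13, latest finish 14).
Float = 18 − 17 = 1.

1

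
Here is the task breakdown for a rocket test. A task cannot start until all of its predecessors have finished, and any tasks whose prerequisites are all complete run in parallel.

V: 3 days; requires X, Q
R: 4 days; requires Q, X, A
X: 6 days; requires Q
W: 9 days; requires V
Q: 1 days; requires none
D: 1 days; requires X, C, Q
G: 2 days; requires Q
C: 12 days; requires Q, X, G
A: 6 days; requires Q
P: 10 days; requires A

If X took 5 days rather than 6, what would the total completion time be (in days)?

Actual critical path: Q→X→C→D = 1+6+12+1 = 20 ⇒ 20 days.
X is on the critical path; changing it to 5 makes that path 19 days.
That remains the longest chain; total 19 days.

19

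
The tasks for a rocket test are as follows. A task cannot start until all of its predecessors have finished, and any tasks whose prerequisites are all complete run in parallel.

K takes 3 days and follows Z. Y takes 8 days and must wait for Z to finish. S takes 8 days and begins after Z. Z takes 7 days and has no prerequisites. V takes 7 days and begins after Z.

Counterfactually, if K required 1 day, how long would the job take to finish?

15

The binding path is Z→Y = 7+8 = 15; finish at 15 days.
The longest path through K is only 10 days, so K has float 5.
That remains the longest chain; total 15 days.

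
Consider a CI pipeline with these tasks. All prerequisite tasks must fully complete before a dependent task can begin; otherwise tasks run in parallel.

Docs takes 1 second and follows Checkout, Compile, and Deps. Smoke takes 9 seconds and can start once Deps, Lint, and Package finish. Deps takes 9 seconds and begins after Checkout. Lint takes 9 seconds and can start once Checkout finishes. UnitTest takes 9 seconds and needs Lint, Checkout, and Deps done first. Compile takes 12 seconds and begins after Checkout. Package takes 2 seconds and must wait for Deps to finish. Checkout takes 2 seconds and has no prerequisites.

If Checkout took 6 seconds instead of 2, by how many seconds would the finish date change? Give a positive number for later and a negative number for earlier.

The binding path is Checkout→Deps→Package→Smoke = 2+9+2+9 = 22; finish at 22 seconds.
Since Checkout is critical, the +4 change carries straight to that chain (now 26 seconds).
No other chain overtakes it, so the finish is 26 seconds.
Change in finish: 26 − 22 = +4 seconds.

4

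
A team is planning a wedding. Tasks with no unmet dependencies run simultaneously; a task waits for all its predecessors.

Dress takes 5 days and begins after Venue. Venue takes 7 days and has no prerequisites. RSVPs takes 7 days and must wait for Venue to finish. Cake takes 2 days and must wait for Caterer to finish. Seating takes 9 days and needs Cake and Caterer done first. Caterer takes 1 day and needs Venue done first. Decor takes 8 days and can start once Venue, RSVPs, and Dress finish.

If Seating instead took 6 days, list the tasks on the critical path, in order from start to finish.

Venue, RSVPs, Decor

Critical path before the change: Venue→RSVPs→Decor = 7+7+8 = 22 giving 22 days.
Seating has 3 days of float (longest path through it is 19).
No other chain overtakes it, so the finish is 22 days.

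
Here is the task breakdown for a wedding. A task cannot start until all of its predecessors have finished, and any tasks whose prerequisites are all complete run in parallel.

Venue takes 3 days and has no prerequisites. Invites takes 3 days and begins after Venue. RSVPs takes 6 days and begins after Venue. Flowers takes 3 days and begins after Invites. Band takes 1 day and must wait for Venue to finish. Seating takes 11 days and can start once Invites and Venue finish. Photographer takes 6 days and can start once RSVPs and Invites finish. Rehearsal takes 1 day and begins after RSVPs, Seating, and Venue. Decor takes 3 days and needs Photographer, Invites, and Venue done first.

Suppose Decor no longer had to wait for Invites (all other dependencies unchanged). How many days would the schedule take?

18

With the dependency in place, Venue→Invites→Seating→Rehearsal = 3+3+11+1 = 18 sets the finish at 18 days.
Dropping Invites→Decor doesn't change Decor's earliest start (15); another predecessor still binds.
New critical path: Venue→Invites→Seating→Rehearsal = 3+3+11+1 = 18 ⇒ 18 days.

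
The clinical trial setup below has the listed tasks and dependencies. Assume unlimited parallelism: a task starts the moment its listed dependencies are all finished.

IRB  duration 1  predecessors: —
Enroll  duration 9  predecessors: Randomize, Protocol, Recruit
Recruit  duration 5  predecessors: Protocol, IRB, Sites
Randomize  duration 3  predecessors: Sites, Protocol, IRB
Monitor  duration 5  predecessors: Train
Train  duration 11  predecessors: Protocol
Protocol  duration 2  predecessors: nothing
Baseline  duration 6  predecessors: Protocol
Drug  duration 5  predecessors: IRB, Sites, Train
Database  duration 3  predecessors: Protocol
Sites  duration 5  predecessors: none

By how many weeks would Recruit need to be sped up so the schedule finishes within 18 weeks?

1

Current finish: 19 weeks; target: 18.
Recruit is on every critical path, so each week cut from Recruit cuts the finish by one (this holds down to a finish of 18).
Need 19 − 18 = 1 week off Recruit → Recruit becomes 4 weeks, finish becomes 18.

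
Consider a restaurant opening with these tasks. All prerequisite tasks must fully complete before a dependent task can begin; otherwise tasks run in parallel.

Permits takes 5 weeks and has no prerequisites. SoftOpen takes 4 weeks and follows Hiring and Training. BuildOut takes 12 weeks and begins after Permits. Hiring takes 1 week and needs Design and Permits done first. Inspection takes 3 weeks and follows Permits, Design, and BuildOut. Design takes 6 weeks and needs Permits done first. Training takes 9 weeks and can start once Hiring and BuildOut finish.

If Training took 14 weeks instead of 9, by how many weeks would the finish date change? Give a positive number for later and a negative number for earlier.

5

The binding path is Permits→BuildOut→Training→SoftOpen = 5+12+9+4 = 30; finish at 30 weeks.
Since Training is critical, the +5 change carries straight to that chain (now 35 weeks).
That remains the longest chain; total 35 weeks.
Change in finish: 35 − 30 = +5 weeks.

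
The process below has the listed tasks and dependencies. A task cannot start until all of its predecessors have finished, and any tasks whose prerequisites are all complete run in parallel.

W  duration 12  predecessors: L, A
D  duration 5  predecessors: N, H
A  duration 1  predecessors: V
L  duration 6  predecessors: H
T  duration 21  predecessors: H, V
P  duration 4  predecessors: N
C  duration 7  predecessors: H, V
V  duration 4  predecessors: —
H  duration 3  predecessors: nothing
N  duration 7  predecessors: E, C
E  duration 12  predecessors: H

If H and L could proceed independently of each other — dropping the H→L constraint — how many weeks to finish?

27

With the dependency in place, H→E→N→D = 3+12+7+5 = 27 sets the finish at 27 weeks.
Without H→L, L's earliest start moves from 3 to 0.
After: H→E→N→D = 3+12+7+5 = 27 → 27 weeks.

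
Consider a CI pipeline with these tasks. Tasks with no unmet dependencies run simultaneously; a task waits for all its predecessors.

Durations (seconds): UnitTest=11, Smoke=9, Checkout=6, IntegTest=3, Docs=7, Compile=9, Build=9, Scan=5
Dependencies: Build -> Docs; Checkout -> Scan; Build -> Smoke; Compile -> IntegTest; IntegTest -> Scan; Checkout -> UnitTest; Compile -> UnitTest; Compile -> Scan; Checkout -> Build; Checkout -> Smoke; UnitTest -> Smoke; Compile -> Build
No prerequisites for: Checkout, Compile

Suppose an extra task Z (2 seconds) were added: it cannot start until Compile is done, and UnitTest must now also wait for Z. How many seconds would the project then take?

31

Originally the project takes 29 seconds.
With Z inserted, UnitTest now waits for max(Compile, Checkout, Z).
New critical path: Compile→Z→UnitTest→Smoke = 9+2+11+9 = 31 ⇒ 31 seconds.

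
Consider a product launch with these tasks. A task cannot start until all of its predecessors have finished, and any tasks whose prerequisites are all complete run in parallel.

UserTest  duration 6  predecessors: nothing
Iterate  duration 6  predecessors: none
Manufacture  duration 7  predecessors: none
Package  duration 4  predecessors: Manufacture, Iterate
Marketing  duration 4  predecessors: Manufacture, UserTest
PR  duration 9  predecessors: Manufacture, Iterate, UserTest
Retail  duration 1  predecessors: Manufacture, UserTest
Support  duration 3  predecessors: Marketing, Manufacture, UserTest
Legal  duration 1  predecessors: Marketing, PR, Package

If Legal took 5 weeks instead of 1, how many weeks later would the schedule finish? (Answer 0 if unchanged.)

Actual critical path: Manufacture→PR→Legal = 7+9+1 = 17 ⇒ 17 weeks.
Since Legal is critical, the +4 change carries straight to that chain (now 21 weeks).
No other chain overtakes it, so the finish is 21 weeks.
Change in finish: 21 − 17 = +4 weeks.

4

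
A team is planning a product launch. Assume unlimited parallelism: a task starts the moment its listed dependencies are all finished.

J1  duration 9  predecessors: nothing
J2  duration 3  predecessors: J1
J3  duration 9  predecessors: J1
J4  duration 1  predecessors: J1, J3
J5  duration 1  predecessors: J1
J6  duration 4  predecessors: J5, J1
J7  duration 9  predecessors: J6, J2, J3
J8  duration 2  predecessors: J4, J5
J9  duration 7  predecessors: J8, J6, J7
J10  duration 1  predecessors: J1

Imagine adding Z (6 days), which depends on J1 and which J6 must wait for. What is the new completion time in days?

Originally the project takes 34 days.
With Z inserted, J6 now waits for max(J5, J1, Z).
New critical path: J1→Z→J6→J7→J9 = 9+6+4+9+7 = 35 ⇒ 35 days.

35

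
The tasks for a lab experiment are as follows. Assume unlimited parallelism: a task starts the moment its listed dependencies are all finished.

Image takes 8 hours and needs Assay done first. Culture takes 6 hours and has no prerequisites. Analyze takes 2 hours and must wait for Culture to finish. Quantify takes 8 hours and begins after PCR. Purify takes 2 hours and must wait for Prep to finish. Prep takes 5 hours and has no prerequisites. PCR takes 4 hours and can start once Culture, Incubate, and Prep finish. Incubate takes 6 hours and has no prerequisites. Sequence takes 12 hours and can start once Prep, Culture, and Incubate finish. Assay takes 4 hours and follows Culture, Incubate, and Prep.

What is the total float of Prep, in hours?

1

Critical path: Culture→PCR→Quantify = 6+4+8 = 18, so the finish is 18 hours.
Prep finishes as early as 5 and must finish by 6.
Slack of Prep = 1 − 0 = 1 hour.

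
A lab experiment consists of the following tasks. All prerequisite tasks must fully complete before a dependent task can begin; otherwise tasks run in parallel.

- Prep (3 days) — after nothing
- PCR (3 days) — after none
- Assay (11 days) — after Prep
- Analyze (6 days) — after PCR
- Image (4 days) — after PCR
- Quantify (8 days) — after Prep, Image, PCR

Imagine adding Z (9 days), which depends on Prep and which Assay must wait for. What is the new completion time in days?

23

Originally the lab experiment takes 15 days.
With Z inserted, Assay now waits for max(Prep, Z).
New critical path: Prep→Z→Assay = 3+9+11 = 23 ⇒ 23 days.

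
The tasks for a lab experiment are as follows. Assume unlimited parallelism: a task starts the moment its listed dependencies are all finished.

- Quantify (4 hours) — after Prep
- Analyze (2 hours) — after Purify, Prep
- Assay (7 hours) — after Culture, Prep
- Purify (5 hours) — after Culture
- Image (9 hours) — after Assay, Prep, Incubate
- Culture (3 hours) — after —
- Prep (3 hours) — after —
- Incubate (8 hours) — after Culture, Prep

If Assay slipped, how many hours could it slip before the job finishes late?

The longest chain is Prep→Incubate→Image = 3+8+9 = 20; overall finish 20 hours.
Longest path through Assay: 19 hours (earliest finish 10, latest finish 11).
So Assay can slip 11 − 10 = 1 hour.

1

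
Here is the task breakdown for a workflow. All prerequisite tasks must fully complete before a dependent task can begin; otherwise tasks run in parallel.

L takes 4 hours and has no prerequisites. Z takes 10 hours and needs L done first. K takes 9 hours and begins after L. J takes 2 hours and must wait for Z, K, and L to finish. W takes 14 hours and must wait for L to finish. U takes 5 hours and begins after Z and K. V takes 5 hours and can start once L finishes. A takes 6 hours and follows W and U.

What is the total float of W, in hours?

Critical path: L→Z→U→A = 4+10+5+6 = 25, so the finish is 25 hours.
W finishes as early as 18 and must finish by 19.
So W can slip 19 − 18 = 1 hour.

1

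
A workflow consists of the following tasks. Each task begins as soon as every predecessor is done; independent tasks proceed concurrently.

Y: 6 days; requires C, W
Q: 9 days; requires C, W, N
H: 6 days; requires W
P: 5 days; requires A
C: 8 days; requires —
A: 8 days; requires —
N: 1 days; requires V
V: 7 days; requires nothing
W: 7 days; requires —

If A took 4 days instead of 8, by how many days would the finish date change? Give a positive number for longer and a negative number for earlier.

0

The binding path is V→N→Q = 7+1+9 = 17; finish at 17 days.
A has 4 days of float (longest path through it is 13).
The critical path is still V→N→Q; finish is now 17 days.
Change in finish: 17 − 17 = +0 days.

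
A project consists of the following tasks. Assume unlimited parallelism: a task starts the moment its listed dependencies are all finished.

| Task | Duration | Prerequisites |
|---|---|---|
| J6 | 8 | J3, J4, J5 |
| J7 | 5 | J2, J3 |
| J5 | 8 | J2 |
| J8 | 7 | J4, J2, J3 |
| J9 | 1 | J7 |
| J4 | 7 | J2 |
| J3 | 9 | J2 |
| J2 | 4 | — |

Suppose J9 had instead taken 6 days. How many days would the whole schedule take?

Actual critical path: J2→J3→J6 = 4+9+8 = 21 ⇒ 21 days.
J9 is off the critical path — its longest chain is 19 days, giving 2 of slack.
Now J2→J3→J7→J9 = 4+9+5+6 = 24 is longest, so the finish becomes 24 days.

24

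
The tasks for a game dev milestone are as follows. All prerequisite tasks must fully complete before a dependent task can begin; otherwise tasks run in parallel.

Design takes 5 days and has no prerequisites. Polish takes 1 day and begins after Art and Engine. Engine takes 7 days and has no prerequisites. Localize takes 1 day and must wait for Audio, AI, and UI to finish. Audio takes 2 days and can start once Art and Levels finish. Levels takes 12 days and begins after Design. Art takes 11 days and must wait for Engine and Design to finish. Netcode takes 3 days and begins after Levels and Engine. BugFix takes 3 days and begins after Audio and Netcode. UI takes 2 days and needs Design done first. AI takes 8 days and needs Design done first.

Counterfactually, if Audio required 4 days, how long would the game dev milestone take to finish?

Actual critical path: Engine→Art→Audio→BugFix = 7+11+2+3 = 23 ⇒ 23 days.
Audio is on the critical path; changing it to 4 makes that path 25 days.
The critical path is still Engine→Art→Audio→BugFix; finish is now 25 days.

25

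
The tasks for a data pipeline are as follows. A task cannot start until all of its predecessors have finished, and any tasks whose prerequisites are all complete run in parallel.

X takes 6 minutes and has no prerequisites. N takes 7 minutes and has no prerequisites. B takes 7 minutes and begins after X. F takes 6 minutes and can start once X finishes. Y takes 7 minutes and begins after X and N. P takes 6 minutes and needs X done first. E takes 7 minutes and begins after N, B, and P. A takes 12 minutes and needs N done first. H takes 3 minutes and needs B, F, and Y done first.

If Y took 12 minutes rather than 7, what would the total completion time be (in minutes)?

22

As given, the longest chain is X→B→E = 6+7+7 = 20, so the finish is 20 minutes.
Y has 3 minutes of float (longest path through it is 17).
Now N→Y→H = 7+12+3 = 22 is longest, so the finish becomes 22 minutes.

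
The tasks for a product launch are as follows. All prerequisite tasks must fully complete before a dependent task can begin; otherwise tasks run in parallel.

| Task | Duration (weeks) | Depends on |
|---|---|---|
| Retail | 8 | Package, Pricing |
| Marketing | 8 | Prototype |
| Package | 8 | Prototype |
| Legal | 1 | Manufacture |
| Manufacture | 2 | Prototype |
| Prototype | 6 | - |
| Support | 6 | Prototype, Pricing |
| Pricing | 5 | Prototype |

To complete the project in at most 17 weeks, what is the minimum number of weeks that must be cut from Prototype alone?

5

Current finish: 22 weeks; target: 17.
Prototype is on every critical path, so each week cut from Prototype cuts the finish by one (this holds down to a finish of 17).
Need 22 − 17 = 5 weeks off Prototype → Prototype becomes 1 week, finish becomes 17.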